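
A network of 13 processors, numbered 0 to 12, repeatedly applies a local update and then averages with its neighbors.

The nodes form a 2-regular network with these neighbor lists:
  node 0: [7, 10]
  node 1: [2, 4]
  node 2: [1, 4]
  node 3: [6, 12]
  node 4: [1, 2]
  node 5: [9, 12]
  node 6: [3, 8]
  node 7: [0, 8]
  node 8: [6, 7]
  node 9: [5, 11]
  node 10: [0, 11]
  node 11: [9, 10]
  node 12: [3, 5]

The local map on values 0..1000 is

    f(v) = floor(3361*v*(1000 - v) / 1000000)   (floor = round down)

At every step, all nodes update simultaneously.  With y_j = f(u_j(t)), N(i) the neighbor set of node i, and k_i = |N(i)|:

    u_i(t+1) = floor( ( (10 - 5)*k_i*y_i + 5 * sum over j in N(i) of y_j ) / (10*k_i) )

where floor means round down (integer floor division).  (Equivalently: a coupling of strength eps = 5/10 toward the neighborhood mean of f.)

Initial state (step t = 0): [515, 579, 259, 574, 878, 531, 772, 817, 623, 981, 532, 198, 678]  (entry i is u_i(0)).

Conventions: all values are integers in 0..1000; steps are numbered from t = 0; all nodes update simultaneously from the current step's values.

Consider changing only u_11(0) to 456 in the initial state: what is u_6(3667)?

Simulating step by step:
t=0: [515, 579, 259, 574, 878, 531, 772, 817, 623, 981, 532, 456, 678]
t=1: [754, 660, 617, 741, 546, 617, 698, 658, 667, 448, 836, 641, 781]
t=2: [615, 783, 793, 643, 803, 748, 701, 720, 739, 807, 579, 709, 646]
t=3: [771, 556, 551, 753, 546, 639, 706, 699, 669, 593, 781, 682, 735]
t=4: [616, 830, 831, 650, 831, 753, 690, 687, 723, 781, 617, 710, 677]
t=5: [776, 473, 472, 745, 472, 639, 718, 728, 696, 616, 768, 688, 714]
t=6: [607, 837, 837, 660, 837, 757, 677, 656, 691, 771, 625, 708, 696]
t=7: [786, 458, 458, 738, 458, 635, 734, 758, 731, 624, 767, 692, 698]
t=8: [586, 834, 834, 665, 834, 763, 655, 614, 648, 767, 620, 705, 710]
t=9: [804, 465, 465, 736, 465, 626, 758, 793, 771, 626, 774, 697, 684]
t=10: [549, 836, 836, 662, 836, 771, 619, 556, 588, 766, 603, 697, 722]
t=11: [824, 460, 460, 742, 460, 615, 787, 826, 812, 626, 787, 706, 673]
t=12: [505, 834, 834, 647, 834, 778, 570, 491, 518, 766, 577, 685, 729]
t=13: [834, 465, 465, 755, 465, 606, 813, 839, 835, 627, 801, 718, 668]
t=14: [479, 836, 836, 624, 836, 783, 526, 459, 472, 763, 553, 670, 728]
t=15: [835, 460, 460, 769, 460, 603, 824, 835, 836, 632, 810, 730, 672]
t=16: [476, 834, 834, 605, 834, 782, 507, 462, 467, 757, 539, 655, 720]
t=17: [836, 465, 465, 780, 465, 609, 829, 836, 836, 641, 816, 742, 682]
t=18: [471, 836, 836, 589, 836, 775, 497, 460, 464, 747, 527, 640, 708]
t=19: [836, 460, 460, 790, 460, 625, 832, 835, 836, 657, 821, 755, 696]
t=20: [469, 834, 834, 573, 834, 760, 488, 461, 463, 730, 516, 623, 691]
t=21: [837, 465, 465, 800, 465, 651, 833, 835, 836, 681, 826, 769, 717]
t=22: [465, 836, 836, 555, 836, 734, 482, 461, 462, 705, 505, 601, 665]
t=23: [836, 460, 460, 811, 460, 689, 835, 835, 836, 714, 830, 787, 745]
t=24: [464, 834, 834, 532, 834, 691, 475, 461, 461, 663, 492, 571, 627]
t=25: [836, 465, 465, 824, 465, 742, 836, 835, 835, 760, 834, 809, 781]
t=26: [462, 836, 836, 502, 836, 618, 467, 462, 462, 597, 477, 529, 569]
t=27: [835, 460, 460, 835, 460, 804, 836, 835, 835, 811, 837, 830, 820]
t=28: [461, 834, 834, 470, 834, 517, 461, 463, 462, 508, 463, 480, 496]
t=29: [835, 465, 465, 837, 465, 839, 835, 835, 835, 839, 835, 837, 839]
t=30: [463, 836, 836, 458, 836, 454, 461, 463, 463, 455, 461, 458, 455]
t=31: [835, 460, 460, 834, 460, 833, 834, 835, 835, 833, 834, 834, 833]
t=32: [463, 834, 834, 465, 834, 467, 464, 463, 463, 466, 464, 465, 466]
t=33: [835, 465, 465, 835, 465, 836, 835, 835, 835, 836, 835, 835, 836]
t=34: [463, 836, 836, 462, 836, 460, 463, 463, 463, 460, 463, 462, 460]
t=35: [835, 460, 460, 834, 460, 834, 835, 835, 835, 834, 835, 834, 834]
t=36: [463, 834, 834, 464, 834, 465, 463, 463, 463, 465, 463, 464, 465]
t=37: [835, 465, 465, 835, 465, 836, 835, 835, 835, 835, 835, 835, 835]
t=38: [463, 836, 836, 463, 836, 461, 463, 463, 463, 462, 463, 463, 462]
t=39: [835, 460, 460, 835, 460, 835, 835, 835, 835, 835, 835, 835, 835]
t=40: [463, 834, 834, 463, 834, 463, 463, 463, 463, 463, 463, 463, 463]
t=41: [835, 465, 465, 835, 465, 835, 835, 835, 835, 835, 835, 835, 835]
t=42: [463, 836, 836, 463, 836, 463, 463, 463, 463, 463, 463, 463, 463]
t=43: [835, 460, 460, 835, 460, 835, 835, 835, 835, 835, 835, 835, 835]

Answer: u_6(3667) = 835
Key observation: The state at step 39, [835, 460, 460, 835, 460, 835, 835, 835, 835, 835, 835, 835, 835], reappears at step 43: the system is in a cycle of period 4 from step 39 on.  Therefore the state at step 3667 equals the state at step 39 + ((3667 - 39) mod 4) = 39, which is [835, 460, 460, 835, 460, 835, 835, 835, 835, 835, 835, 835, 835].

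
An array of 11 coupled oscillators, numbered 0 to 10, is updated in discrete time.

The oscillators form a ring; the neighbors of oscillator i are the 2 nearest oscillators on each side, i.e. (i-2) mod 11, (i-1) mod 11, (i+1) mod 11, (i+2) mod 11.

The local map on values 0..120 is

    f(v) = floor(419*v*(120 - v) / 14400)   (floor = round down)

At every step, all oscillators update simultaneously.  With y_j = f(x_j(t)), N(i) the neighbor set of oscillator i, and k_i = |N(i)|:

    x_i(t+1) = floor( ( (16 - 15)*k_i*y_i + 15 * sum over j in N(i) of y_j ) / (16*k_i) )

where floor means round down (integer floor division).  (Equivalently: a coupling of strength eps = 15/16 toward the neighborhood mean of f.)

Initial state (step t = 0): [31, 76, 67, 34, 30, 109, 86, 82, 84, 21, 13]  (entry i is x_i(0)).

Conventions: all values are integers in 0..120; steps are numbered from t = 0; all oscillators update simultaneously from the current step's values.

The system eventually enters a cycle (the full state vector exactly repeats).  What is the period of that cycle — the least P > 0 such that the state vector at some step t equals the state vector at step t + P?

Answer: 4
Key observation: The state at step 12, [104, 104, 104, 104, 104, 104, 104, 104, 104, 104, 104], reappears at step 16 — and no state repeats earlier — so the cycle the system enters has period 4.

Derivation:
t=0: [31, 76, 67, 34, 30, 109, 86, 82, 84, 21, 13]
t=1: [75, 78, 86, 78, 76, 81, 73, 67, 69, 73, 78]
t=2: [93, 93, 95, 92, 92, 98, 98, 98, 99, 99, 98]
t=3: [66, 69, 73, 69, 67, 67, 64, 61, 61, 63, 66]
t=4: [102, 101, 102, 101, 102, 103, 103, 103, 103, 103, 103]
t=5: [52, 52, 53, 52, 52, 51, 50, 50, 50, 50, 51]
t=6: [102, 102, 102, 102, 102, 101, 101, 101, 101, 101, 101]
t=7: [53, 53, 53, 53, 53, 54, 54, 55, 55, 54, 54]
t=8: [103, 103, 103, 103, 103, 103, 103, 103, 103, 103, 103]
t=9: [50, 50, 50, 50, 50, 50, 50, 50, 50, 50, 50]
t=10: [101, 101, 101, 101, 101, 101, 101, 101, 101, 101, 101]
t=11: [55, 55, 55, 55, 55, 55, 55, 55, 55, 55, 55]
t=12: [104, 104, 104, 104, 104, 104, 104, 104, 104, 104, 104]
t=13: [48, 48, 48, 48, 48, 48, 48, 48, 48, 48, 48]
t=14: [100, 100, 100, 100, 100, 100, 100, 100, 100, 100, 100]
t=15: [58, 58, 58, 58, 58, 58, 58, 58, 58, 58, 58]
t=16: [104, 104, 104, 104, 104, 104, 104, 104, 104, 104, 104]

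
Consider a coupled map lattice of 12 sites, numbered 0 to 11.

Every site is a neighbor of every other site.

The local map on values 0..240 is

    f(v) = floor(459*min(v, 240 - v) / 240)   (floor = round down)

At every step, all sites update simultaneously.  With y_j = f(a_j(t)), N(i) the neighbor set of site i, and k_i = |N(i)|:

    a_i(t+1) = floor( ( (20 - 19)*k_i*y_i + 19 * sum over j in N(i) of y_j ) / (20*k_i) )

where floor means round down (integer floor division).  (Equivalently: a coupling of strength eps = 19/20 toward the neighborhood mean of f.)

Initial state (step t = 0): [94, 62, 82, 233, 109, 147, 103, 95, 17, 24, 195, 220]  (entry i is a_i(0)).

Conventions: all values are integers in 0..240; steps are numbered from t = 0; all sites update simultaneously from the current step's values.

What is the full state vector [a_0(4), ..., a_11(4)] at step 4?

Answer: [61, 61, 61, 61, 61, 61, 61, 61, 61, 61, 61, 61]

Derivation:
t=0: [94, 62, 82, 233, 109, 147, 103, 95, 17, 24, 195, 220]
t=1: [116, 119, 117, 122, 115, 116, 116, 116, 122, 121, 120, 122]
t=2: [223, 223, 223, 223, 223, 223, 223, 223, 223, 223, 223, 223]
t=3: [32, 32, 32, 32, 32, 32, 32, 32, 32, 32, 32, 32]
t=4: [61, 61, 61, 61, 61, 61, 61, 61, 61, 61, 61, 61]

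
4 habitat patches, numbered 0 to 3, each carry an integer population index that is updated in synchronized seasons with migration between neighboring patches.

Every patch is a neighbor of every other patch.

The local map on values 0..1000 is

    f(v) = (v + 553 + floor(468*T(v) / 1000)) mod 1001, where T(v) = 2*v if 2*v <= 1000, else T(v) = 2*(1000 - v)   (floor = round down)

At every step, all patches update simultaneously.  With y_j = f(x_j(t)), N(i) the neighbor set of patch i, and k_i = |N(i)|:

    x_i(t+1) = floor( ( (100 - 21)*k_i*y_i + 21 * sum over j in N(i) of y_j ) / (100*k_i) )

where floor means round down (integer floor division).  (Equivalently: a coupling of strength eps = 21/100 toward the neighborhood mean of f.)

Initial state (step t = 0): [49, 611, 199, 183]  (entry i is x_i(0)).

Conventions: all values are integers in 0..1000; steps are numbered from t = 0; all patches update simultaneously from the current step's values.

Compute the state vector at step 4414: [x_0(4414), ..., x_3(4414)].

Simulating step by step:
t=0: [49, 611, 199, 183]
t=1: [677, 590, 886, 864]
t=2: [532, 528, 541, 540]
t=3: [521, 521, 521, 521]
t=4: [521, 521, 521, 521]

Answer: [521, 521, 521, 521]
Key observation: The state at step 3, [521, 521, 521, 521], reappears at step 4: the system is in a cycle of period 1 from step 3 on.  Therefore the state at step 4414 equals the state at step 3 + ((4414 - 3) mod 1) = 3, which is [521, 521, 521, 521].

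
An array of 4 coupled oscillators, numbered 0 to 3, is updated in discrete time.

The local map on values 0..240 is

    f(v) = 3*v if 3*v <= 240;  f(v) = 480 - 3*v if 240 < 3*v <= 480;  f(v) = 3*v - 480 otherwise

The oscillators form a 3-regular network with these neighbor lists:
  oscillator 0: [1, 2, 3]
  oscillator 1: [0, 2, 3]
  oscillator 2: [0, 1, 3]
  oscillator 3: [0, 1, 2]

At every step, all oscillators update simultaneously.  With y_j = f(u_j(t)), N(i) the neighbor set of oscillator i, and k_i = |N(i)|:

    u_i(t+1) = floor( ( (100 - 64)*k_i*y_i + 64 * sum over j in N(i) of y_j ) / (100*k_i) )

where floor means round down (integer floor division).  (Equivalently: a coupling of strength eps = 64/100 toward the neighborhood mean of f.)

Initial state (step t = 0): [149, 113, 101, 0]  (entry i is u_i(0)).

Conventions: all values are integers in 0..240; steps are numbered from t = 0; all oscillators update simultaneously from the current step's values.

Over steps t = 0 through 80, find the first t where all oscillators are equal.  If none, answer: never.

Simulating step by step:
t=0: [149, 113, 101, 0]  (not all equal)
t=1: [79, 95, 100, 74]  (not all equal)
t=2: [212, 206, 204, 210]  (not all equal)
t=3: [145, 143, 142, 144]  (not all equal)
t=4: [48, 49, 50, 49]  (not all equal)
t=5: [146, 147, 147, 147]  (not all equal)
t=6: [40, 39, 39, 39]  (not all equal)
t=7: [118, 117, 117, 117]  (not all equal)
t=8: [127, 128, 128, 128]  (not all equal)
t=9: [97, 96, 96, 96]  (not all equal)
t=10: [190, 191, 191, 191]  (not all equal)
t=11: [91, 92, 92, 92]  (not all equal)
t=12: [205, 204, 204, 204]  (not all equal)
t=13: [133, 132, 132, 132]  (not all equal)
t=14: [82, 83, 83, 83]  (not all equal)
t=15: [232, 231, 231, 231]  (not all equal)
t=16: [214, 213, 213, 213]  (not all equal)
t=17: [160, 159, 159, 159]  (not all equal)
t=18: [1, 2, 2, 2]  (not all equal)
t=19: [4, 5, 5, 5]  (not all equal)
t=20: [13, 14, 14, 14]  (not all equal)
t=21: [40, 41, 41, 41]  (not all equal)
t=22: [121, 122, 122, 122]  (not all equal)
t=23: [115, 114, 114, 114]  (not all equal)
t=24: [136, 137, 137, 137]  (not all equal)
t=25: [70, 69, 69, 69]  (not all equal)
t=26: [208, 207, 207, 207]  (not all equal)
t=27: [142, 141, 141, 141]  (not all equal)
t=28: [55, 56, 56, 56]  (not all equal)
t=29: [166, 167, 167, 167]  (not all equal)
t=30: [19, 20, 20, 20]  (not all equal)
t=31: [58, 59, 59, 59]  (not all equal)
t=32: [175, 176, 176, 176]  (not all equal)
t=33: [46, 47, 47, 47]  (not all equal)
t=34: [139, 140, 140, 140]  (not all equal)
t=35: [61, 60, 60, 60]  (not all equal)
t=36: [181, 180, 180, 180]  (not all equal)
t=37: [61, 60, 60, 60]  (not all equal)

Answer: never
Key observation: The state at step 35 reappears at step 37 — the system is in a cycle of period 2 from step 35 on.  No step 0..37 is synchronized, and the cycle repeats forever, so no step up to 80 (or ever) has all oscillators equal.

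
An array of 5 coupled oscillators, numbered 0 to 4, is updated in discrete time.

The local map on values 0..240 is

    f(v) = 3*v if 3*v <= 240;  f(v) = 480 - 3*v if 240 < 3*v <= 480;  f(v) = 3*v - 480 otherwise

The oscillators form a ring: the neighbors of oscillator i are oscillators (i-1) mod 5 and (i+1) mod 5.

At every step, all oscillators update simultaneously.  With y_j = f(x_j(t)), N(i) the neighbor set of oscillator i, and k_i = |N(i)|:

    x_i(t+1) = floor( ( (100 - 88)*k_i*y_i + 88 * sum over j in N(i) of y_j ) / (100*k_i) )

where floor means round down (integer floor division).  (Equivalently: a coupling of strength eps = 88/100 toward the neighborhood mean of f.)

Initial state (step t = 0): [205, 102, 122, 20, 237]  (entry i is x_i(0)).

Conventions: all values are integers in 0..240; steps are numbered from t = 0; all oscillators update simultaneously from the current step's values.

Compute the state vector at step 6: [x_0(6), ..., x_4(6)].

Simulating step by step:
t=0: [205, 102, 122, 20, 237]
t=1: [194, 130, 116, 159, 113]
t=2: [113, 113, 56, 120, 63]
t=3: [162, 152, 135, 171, 137]
t=4: [41, 38, 34, 67, 25]
t=5: [97, 112, 150, 102, 151]
t=6: [97, 113, 143, 45, 162]

Answer: [97, 113, 143, 45, 162]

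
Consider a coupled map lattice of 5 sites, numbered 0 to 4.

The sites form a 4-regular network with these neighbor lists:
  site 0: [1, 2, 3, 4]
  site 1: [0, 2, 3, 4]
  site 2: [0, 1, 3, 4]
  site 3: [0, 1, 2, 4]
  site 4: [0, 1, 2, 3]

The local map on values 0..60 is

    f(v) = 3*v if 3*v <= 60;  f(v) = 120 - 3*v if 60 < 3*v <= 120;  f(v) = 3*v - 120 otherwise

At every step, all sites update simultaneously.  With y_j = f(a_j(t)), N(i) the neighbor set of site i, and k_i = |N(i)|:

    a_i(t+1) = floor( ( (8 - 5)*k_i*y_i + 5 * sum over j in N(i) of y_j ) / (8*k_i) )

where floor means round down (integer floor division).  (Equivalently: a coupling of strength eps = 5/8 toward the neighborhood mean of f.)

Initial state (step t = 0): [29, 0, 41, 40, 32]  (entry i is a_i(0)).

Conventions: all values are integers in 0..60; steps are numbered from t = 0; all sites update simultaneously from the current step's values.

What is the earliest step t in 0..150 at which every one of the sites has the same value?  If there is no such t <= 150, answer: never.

Answer: 8
Key observation: Synchronization is absorbing here: once all sites are equal they stay equal, and step 8 is the first all-equal step.

Derivation:
t=0: [29, 0, 41, 40, 32]  (not all equal)
t=1: [16, 9, 10, 9, 14]  (not all equal)
t=2: [37, 33, 33, 33, 36]  (not all equal)
t=3: [15, 17, 17, 17, 15]  (not all equal)
t=4: [47, 49, 49, 49, 47]  (not all equal)
t=5: [23, 25, 25, 25, 23]  (not all equal)
t=6: [48, 46, 46, 46, 48]  (not all equal)
t=7: [21, 19, 19, 19, 21]  (not all equal)
t=8: [57, 57, 57, 57, 57]  (all equal)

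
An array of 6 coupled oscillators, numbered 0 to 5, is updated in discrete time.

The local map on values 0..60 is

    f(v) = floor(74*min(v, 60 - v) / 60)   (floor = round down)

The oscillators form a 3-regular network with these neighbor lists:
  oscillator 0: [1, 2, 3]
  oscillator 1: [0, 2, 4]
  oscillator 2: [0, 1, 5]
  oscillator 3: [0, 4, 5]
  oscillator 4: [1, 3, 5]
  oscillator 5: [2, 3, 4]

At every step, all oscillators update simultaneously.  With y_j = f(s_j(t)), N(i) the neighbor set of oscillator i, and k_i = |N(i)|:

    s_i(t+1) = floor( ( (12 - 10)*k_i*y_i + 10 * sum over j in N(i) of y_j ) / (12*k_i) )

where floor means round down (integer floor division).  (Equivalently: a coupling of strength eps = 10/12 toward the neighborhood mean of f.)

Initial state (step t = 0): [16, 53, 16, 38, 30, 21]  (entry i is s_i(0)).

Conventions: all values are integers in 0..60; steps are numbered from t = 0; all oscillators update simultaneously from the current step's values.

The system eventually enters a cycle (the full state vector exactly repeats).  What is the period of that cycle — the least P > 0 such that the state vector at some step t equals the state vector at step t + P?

Simulating step by step:
t=0: [16, 53, 16, 38, 30, 21]
t=1: [18, 22, 17, 27, 22, 27]
t=2: [25, 23, 26, 28, 30, 27]
t=3: [31, 32, 30, 33, 32, 34]
t=4: [34, 35, 34, 33, 33, 34]
t=5: [31, 31, 31, 32, 31, 32]
t=6: [34, 35, 34, 34, 34, 34]
t=7: [31, 31, 31, 32, 31, 32]

Answer: 2
Key observation: The state at step 5, [31, 31, 31, 32, 31, 32], reappears at step 7 — and no state repeats earlier — so the cycle the system enters has period 2.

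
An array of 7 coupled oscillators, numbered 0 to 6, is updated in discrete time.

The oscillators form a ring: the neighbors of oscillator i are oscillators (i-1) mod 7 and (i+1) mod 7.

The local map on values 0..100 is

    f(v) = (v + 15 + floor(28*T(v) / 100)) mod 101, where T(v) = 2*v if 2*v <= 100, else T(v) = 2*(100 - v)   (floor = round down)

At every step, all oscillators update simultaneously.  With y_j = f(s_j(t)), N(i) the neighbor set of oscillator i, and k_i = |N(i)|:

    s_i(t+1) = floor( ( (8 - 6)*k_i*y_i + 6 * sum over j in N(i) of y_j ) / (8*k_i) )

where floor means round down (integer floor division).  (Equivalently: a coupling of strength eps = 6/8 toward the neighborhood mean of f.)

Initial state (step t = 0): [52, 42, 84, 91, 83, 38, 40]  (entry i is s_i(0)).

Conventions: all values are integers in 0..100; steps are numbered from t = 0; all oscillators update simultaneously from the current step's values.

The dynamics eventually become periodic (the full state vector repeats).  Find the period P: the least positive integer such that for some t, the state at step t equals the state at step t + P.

Answer: 23
Key observation: The state at step 12, [12, 12, 12, 12, 12, 12, 12], reappears at step 35 — and no state repeats earlier — so the cycle the system enters has period 23.

Derivation:
t=0: [52, 42, 84, 91, 83, 38, 40]
t=1: [82, 57, 35, 7, 33, 49, 81]
t=2: [39, 52, 62, 56, 60, 49, 37]
t=3: [80, 88, 95, 96, 94, 86, 80]
t=4: [6, 8, 10, 11, 9, 7, 5]
t=5: [24, 27, 29, 30, 28, 25, 23]
t=6: [53, 56, 59, 59, 57, 54, 52]
t=7: [94, 95, 95, 96, 95, 94, 93]
t=8: [10, 11, 11, 11, 11, 10, 10]
t=9: [30, 31, 32, 32, 31, 30, 30]
t=10: [61, 62, 63, 63, 62, 61, 61]
t=11: [97, 97, 98, 98, 97, 97, 97]
t=12: [12, 12, 12, 12, 12, 12, 12]
t=13: [33, 33, 33, 33, 33, 33, 33]
t=14: [66, 66, 66, 66, 66, 66, 66]
t=15: [100, 100, 100, 100, 100, 100, 100]
t=16: [14, 14, 14, 14, 14, 14, 14]
t=17: [36, 36, 36, 36, 36, 36, 36]
t=18: [71, 71, 71, 71, 71, 71, 71]
t=19: [1, 1, 1, 1, 1, 1, 1]
t=20: [16, 16, 16, 16, 16, 16, 16]
t=21: [39, 39, 39, 39, 39, 39, 39]
t=22: [75, 75, 75, 75, 75, 75, 75]
t=23: [3, 3, 3, 3, 3, 3, 3]
t=24: [19, 19, 19, 19, 19, 19, 19]
t=25: [44, 44, 44, 44, 44, 44, 44]
t=26: [83, 83, 83, 83, 83, 83, 83]
t=27: [6, 6, 6, 6, 6, 6, 6]
t=28: [24, 24, 24, 24, 24, 24, 24]
t=29: [52, 52, 52, 52, 52, 52, 52]
t=30: [93, 93, 93, 93, 93, 93, 93]
t=31: [10, 10, 10, 10, 10, 10, 10]
t=32: [30, 30, 30, 30, 30, 30, 30]
t=33: [61, 61, 61, 61, 61, 61, 61]
t=34: [97, 97, 97, 97, 97, 97, 97]
t=35: [12, 12, 12, 12, 12, 12, 12]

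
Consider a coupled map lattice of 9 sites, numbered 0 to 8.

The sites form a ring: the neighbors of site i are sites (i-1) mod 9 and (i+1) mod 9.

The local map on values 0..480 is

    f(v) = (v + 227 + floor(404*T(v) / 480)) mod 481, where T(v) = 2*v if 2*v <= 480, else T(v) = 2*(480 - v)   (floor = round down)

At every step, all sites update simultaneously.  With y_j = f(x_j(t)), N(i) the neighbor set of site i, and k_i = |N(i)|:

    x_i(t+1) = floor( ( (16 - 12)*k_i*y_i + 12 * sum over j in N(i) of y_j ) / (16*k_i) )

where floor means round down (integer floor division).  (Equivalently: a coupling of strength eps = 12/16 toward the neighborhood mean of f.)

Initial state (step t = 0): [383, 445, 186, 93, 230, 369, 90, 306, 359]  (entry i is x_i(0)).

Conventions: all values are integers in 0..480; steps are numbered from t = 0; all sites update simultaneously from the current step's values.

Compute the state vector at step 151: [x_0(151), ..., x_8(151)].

Simulating step by step:
t=0: [383, 445, 186, 93, 230, 369, 90, 306, 359]
t=1: [281, 263, 333, 347, 382, 386, 358, 377, 315]
t=2: [357, 351, 340, 310, 300, 297, 297, 316, 330]
t=3: [318, 315, 326, 336, 347, 350, 346, 339, 325]
t=4: [334, 334, 331, 323, 318, 315, 317, 323, 329]
t=5: [326, 325, 328, 331, 335, 336, 335, 333, 329]
t=6: [330, 330, 329, 327, 325, 324, 325, 326, 328]
t=7: [328, 328, 329, 330, 331, 331, 331, 330, 329]
t=8: [329, 329, 328, 328, 327, 327, 327, 328, 328]
t=9: [329, 329, 329, 329, 329, 330, 329, 329, 329]
t=10: [329, 329, 329, 329, 328, 328, 328, 329, 329]
t=11: [329, 329, 329, 329, 329, 329, 329, 329, 329]
t=12: [329, 329, 329, 329, 329, 329, 329, 329, 329]

Answer: [329, 329, 329, 329, 329, 329, 329, 329, 329]
Key observation: The state at step 11, [329, 329, 329, 329, 329, 329, 329, 329, 329], reappears at step 12: the system is in a cycle of period 1 from step 11 on.  Therefore the state at step 151 equals the state at step 11 + ((151 - 11) mod 1) = 11, which is [329, 329, 329, 329, 329, 329, 329, 329, 329].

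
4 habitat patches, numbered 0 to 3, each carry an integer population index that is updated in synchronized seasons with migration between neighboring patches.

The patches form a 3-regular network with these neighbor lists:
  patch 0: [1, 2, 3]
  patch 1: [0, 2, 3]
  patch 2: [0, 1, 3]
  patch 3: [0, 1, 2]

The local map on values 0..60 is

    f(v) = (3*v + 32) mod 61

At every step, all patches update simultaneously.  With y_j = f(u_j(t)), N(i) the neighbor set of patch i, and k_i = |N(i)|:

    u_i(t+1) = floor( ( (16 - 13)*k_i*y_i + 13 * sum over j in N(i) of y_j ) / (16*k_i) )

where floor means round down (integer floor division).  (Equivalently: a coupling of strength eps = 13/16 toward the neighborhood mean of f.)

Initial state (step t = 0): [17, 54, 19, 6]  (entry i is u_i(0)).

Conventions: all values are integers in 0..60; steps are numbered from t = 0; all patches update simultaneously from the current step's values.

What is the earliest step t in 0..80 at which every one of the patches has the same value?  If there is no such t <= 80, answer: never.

Answer: 3
Key observation: Synchronization is absorbing here: once all patches are equal they stay equal, and step 3 is the first all-equal step.

Derivation:
t=0: [17, 54, 19, 6]  (not all equal)
t=1: [28, 29, 27, 25]  (not all equal)
t=2: [52, 52, 52, 53]  (not all equal)
t=3: [5, 5, 5, 5]  (all equal)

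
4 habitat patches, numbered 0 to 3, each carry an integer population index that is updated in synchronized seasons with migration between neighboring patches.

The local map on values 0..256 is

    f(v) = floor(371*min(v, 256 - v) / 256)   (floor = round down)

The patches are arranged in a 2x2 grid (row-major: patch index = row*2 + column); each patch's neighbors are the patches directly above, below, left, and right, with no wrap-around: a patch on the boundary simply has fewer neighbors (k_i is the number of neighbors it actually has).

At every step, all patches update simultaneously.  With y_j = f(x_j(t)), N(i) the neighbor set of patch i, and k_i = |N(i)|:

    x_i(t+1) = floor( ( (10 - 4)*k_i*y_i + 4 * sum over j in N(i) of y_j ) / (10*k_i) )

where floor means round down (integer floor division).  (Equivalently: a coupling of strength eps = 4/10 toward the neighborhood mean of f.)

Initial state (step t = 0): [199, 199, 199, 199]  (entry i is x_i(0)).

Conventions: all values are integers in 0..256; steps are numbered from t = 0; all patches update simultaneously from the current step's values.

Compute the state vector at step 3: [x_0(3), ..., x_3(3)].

Answer: [171, 171, 171, 171]

Derivation:
t=0: [199, 199, 199, 199]
t=1: [82, 82, 82, 82]
t=2: [118, 118, 118, 118]
t=3: [171, 171, 171, 171]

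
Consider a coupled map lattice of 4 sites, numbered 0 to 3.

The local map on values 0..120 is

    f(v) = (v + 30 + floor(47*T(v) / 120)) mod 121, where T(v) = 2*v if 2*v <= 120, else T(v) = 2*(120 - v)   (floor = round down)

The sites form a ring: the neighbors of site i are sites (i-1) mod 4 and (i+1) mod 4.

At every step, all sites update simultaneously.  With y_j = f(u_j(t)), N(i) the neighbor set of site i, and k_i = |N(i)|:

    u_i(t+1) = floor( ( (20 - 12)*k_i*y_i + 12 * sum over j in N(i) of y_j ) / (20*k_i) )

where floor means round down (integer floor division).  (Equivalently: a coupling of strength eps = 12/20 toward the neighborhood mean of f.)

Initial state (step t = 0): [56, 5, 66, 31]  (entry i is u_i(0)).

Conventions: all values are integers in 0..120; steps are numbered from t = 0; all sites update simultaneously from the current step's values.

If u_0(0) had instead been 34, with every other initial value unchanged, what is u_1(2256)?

Answer: u_1(2256) = 90
Key observation: The state at step 10, [51, 90, 90, 51], reappears at step 12: the system is in a cycle of period 2 from step 10 on.  Therefore the state at step 2256 equals the state at step 10 + ((2256 - 10) mod 2) = 10, which is [51, 90, 90, 51].

Derivation:
t=0: [34, 5, 66, 31]
t=1: [72, 47, 43, 66]
t=2: [46, 82, 81, 44]
t=3: [83, 47, 46, 82]
t=4: [47, 84, 84, 47]
t=5: [85, 48, 48, 85]
t=6: [49, 86, 86, 49]
t=7: [88, 49, 49, 88]
t=8: [50, 88, 88, 50]
t=9: [89, 51, 51, 89]
t=10: [51, 90, 90, 51]
t=11: [90, 51, 51, 90]
t=12: [51, 90, 90, 51]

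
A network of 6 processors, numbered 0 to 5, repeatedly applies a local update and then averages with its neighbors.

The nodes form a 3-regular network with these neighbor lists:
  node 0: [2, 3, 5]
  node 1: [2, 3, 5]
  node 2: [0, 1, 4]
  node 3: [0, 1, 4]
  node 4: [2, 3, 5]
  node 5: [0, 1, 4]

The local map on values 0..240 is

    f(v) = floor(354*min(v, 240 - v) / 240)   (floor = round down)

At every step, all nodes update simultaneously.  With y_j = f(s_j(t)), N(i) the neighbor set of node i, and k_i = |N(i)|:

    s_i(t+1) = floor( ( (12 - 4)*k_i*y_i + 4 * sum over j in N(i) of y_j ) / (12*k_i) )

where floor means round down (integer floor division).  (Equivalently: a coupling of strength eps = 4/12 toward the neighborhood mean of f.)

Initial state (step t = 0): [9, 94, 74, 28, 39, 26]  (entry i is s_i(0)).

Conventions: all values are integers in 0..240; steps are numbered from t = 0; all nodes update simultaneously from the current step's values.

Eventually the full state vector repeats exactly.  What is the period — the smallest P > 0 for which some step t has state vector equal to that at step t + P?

Answer: 14
Key observation: The state at step 18, [144, 146, 146, 144, 147, 146], reappears at step 32 — and no state repeats earlier — so the cycle the system enters has period 14.

Derivation:
t=0: [9, 94, 74, 28, 39, 26]
t=1: [29, 112, 95, 50, 58, 48]
t=2: [59, 141, 125, 81, 88, 79]
t=3: [102, 142, 152, 119, 130, 117]
t=4: [152, 148, 136, 167, 160, 165]
t=5: [127, 131, 144, 113, 119, 115]
t=6: [163, 159, 149, 166, 169, 168]
t=7: [114, 118, 126, 110, 108, 108]
t=8: [166, 170, 167, 163, 160, 161]
t=9: [110, 106, 108, 112, 116, 114]
t=10: [162, 158, 160, 164, 168, 166]
t=11: [114, 117, 116, 112, 108, 110]
t=12: [167, 170, 169, 165, 161, 163]
t=13: [107, 105, 105, 109, 113, 111]
t=14: [157, 155, 155, 159, 163, 161]
t=15: [121, 123, 123, 119, 115, 117]
t=16: [174, 172, 172, 174, 170, 172]
t=17: [97, 99, 100, 98, 101, 100]
t=18: [144, 146, 146, 144, 147, 146]
t=19: [140, 138, 138, 140, 137, 138]
t=20: [147, 149, 149, 147, 150, 149]
t=21: [136, 134, 134, 136, 133, 134]
t=22: [153, 155, 155, 153, 156, 155]
t=23: [127, 125, 125, 127, 124, 125]
t=24: [166, 168, 168, 166, 170, 168]
t=25: [108, 106, 106, 108, 104, 106]
t=26: [158, 156, 156, 158, 154, 156]
t=27: [120, 122, 123, 121, 124, 123]
t=28: [175, 173, 172, 174, 171, 172]
t=29: [96, 98, 99, 97, 100, 99]
t=30: [142, 144, 145, 143, 146, 145]
t=31: [143, 141, 140, 142, 139, 140]
t=32: [144, 146, 146, 144, 147, 146]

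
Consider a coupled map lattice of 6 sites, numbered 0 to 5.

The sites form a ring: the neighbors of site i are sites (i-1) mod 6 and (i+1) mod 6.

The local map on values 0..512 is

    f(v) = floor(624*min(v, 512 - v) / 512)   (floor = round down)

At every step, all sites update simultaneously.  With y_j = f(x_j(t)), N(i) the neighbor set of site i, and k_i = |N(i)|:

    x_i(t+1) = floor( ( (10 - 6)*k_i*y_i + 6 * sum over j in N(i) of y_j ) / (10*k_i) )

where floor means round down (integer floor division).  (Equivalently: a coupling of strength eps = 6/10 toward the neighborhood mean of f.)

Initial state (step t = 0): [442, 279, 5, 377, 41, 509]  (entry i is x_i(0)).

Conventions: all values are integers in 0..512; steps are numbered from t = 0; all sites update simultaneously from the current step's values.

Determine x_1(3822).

Simulating step by step:
t=0: [442, 279, 5, 377, 41, 509]
t=1: [119, 140, 136, 82, 69, 41]
t=2: [123, 161, 146, 114, 78, 88]
t=3: [150, 176, 171, 136, 111, 116]
t=4: [179, 202, 196, 168, 145, 151]
t=5: [216, 235, 230, 205, 186, 191]
t=6: [260, 277, 272, 251, 234, 239]
t=7: [295, 294, 294, 295, 292, 294]
t=8: [264, 264, 264, 265, 265, 265]
t=9: [301, 302, 301, 301, 301, 301]
t=10: [256, 256, 256, 257, 257, 257]
t=11: [311, 312, 311, 310, 310, 310]
t=12: [244, 243, 244, 245, 246, 245]
t=13: [297, 296, 297, 298, 298, 298]
t=14: [261, 262, 261, 260, 260, 260]
t=15: [305, 304, 305, 306, 307, 306]
t=16: [252, 252, 252, 250, 250, 250]
t=17: [306, 307, 306, 304, 304, 304]
t=18: [251, 250, 251, 252, 253, 252]
t=19: [305, 304, 305, 306, 307, 306]

Answer: x_1(3822) = 250
Key observation: The state at step 15, [305, 304, 305, 306, 307, 306], reappears at step 19: the system is in a cycle of period 4 from step 15 on.  Therefore the state at step 3822 equals the state at step 15 + ((3822 - 15) mod 4) = 18, which is [251, 250, 251, 252, 253, 252].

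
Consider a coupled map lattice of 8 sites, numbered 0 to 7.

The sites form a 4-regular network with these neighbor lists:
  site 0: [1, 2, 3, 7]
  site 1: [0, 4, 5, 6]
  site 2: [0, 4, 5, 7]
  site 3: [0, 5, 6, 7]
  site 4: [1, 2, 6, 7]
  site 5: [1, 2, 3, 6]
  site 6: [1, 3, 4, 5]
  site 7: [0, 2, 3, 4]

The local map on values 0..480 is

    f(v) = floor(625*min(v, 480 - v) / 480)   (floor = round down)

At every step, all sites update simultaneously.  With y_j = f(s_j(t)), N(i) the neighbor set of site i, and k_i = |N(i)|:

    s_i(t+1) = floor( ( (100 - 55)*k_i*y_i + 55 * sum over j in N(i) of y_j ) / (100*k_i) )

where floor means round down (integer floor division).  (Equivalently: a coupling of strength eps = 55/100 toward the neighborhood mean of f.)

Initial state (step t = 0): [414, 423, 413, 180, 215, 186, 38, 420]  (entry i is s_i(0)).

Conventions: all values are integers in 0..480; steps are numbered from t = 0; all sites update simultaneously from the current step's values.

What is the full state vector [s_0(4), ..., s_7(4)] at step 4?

Answer: [296, 302, 301, 303, 306, 303, 305, 301]

Derivation:
t=0: [414, 423, 413, 180, 215, 186, 38, 420]
t=1: [103, 123, 133, 167, 165, 169, 136, 129]
t=2: [158, 174, 178, 193, 189, 198, 191, 176]
t=3: [221, 233, 232, 242, 239, 247, 246, 231]
t=4: [296, 302, 301, 303, 306, 303, 305, 301]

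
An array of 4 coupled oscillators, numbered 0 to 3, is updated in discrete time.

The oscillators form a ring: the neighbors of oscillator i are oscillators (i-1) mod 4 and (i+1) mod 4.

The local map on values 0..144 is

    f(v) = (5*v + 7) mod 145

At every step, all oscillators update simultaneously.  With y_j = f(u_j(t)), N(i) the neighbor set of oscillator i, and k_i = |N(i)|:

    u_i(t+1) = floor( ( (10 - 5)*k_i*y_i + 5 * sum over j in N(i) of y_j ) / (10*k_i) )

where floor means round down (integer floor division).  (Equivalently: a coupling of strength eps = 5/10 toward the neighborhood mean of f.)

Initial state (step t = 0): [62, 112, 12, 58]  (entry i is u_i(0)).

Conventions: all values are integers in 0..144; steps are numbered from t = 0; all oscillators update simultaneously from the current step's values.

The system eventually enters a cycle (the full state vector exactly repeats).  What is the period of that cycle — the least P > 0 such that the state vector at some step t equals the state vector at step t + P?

Simulating step by step:
t=0: [62, 112, 12, 58]
t=1: [48, 89, 68, 27]
t=2: [90, 48, 68, 110]
t=3: [67, 70, 84, 80]
t=4: [72, 80, 114, 105]
t=5: [92, 113, 124, 103]
t=6: [72, 88, 79, 63]
t=7: [49, 53, 67, 63]
t=8: [93, 103, 65, 55]
t=9: [74, 63, 77, 88]
t=10: [54, 63, 62, 53]
t=11: [105, 55, 53, 103]
t=12: [104, 124, 119, 99]
t=13: [74, 52, 39, 62]
t=14: [80, 97, 65, 49]
t=15: [99, 68, 62, 93]
t=16: [57, 52, 37, 42]
t=17: [49, 73, 72, 48]
t=18: [99, 87, 84, 97]
t=19: [49, 54, 84, 79]
t=20: [114, 127, 129, 117]
t=21: [89, 84, 54, 59]
t=22: [45, 105, 103, 43]
t=23: [87, 92, 87, 82]
t=24: [43, 19, 43, 67]
t=25: [77, 89, 77, 64]
t=26: [64, 59, 64, 69]
t=27: [37, 24, 37, 49]
t=28: [82, 87, 82, 77]
t=29: [90, 67, 90, 114]
t=30: [59, 37, 59, 82]
t=31: [49, 29, 49, 69]
t=32: [70, 57, 70, 84]
t=33: [68, 34, 68, 102]
t=34: [57, 44, 57, 69]
t=35: [37, 42, 37, 32]
t=36: [47, 59, 47, 34]
t=37: [59, 54, 59, 64]
t=38: [48, 72, 48, 24]
t=39: [102, 89, 102, 114]
t=40: [80, 49, 80, 112]
t=41: [118, 112, 118, 124]
t=42: [53, 74, 53, 32]
t=43: [90, 107, 90, 74]
t=44: [59, 64, 59, 54]
t=45: [48, 24, 48, 72]
t=46: [102, 114, 102, 89]
t=47: [80, 112, 80, 49]
t=48: [118, 124, 118, 112]
t=49: [53, 32, 53, 74]
t=50: [90, 74, 90, 107]
t=51: [59, 54, 59, 64]

Answer: 14
Key observation: The state at step 37, [59, 54, 59, 64], reappears at step 51 — and no state repeats earlier — so the cycle the system enters has period 14.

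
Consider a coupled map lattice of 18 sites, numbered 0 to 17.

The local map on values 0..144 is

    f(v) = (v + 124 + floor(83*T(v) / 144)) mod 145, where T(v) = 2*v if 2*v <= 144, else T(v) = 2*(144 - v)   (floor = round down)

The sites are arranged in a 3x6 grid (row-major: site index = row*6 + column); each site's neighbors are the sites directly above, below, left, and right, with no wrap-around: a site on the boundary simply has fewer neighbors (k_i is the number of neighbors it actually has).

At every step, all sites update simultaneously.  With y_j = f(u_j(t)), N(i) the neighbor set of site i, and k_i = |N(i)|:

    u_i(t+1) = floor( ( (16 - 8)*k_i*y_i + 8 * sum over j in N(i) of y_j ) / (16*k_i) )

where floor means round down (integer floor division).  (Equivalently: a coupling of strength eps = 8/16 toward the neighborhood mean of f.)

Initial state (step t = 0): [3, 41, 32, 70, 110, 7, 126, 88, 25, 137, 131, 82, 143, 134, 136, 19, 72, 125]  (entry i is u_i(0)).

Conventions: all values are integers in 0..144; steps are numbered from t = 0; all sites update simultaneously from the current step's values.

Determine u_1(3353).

Simulating step by step:
t=0: [3, 41, 32, 70, 110, 7, 126, 88, 25, 137, 131, 82, 143, 134, 136, 19, 72, 125]
t=1: [113, 84, 61, 114, 129, 134, 126, 109, 69, 100, 126, 130, 123, 125, 91, 73, 111, 129]
t=2: [127, 126, 119, 124, 125, 124, 126, 127, 125, 128, 125, 124, 125, 126, 129, 131, 127, 125]
t=3: [125, 125, 125, 125, 125, 125, 125, 125, 125, 125, 125, 125, 125, 125, 124, 124, 124, 125]
t=4: [125, 125, 125, 125, 125, 125, 125, 125, 125, 125, 125, 125, 125, 125, 125, 125, 125, 125]
t=5: [125, 125, 125, 125, 125, 125, 125, 125, 125, 125, 125, 125, 125, 125, 125, 125, 125, 125]

Answer: u_1(3353) = 125
Key observation: The state at step 4, [125, 125, 125, 125, 125, 125, 125, 125, 125, 125, 125, 125, 125, 125, 125, 125, 125, 125], reappears at step 5: the system is in a cycle of period 1 from step 4 on.  Therefore the state at step 3353 equals the state at step 4 + ((3353 - 4) mod 1) = 4, which is [125, 125, 125, 125, 125, 125, 125, 125, 125, 125, 125, 125, 125, 125, 125, 125, 125, 125].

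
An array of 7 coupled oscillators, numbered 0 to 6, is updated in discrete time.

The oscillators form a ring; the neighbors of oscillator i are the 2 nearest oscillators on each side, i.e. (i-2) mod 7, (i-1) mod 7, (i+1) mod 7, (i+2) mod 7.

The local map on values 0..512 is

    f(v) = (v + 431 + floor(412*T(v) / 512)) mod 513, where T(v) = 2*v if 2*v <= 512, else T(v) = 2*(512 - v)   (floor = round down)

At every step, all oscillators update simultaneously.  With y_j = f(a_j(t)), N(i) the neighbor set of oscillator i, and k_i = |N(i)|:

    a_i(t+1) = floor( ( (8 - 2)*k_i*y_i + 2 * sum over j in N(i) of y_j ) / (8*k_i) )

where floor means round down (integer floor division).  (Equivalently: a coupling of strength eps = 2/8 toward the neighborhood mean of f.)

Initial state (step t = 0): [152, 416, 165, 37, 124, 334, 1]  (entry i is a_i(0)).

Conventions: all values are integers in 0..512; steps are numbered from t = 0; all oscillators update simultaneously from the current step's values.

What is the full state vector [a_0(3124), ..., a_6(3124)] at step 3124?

Simulating step by step:
t=0: [152, 416, 165, 37, 124, 334, 1]
t=1: [316, 435, 327, 79, 232, 81, 391]
t=2: [98, 400, 62, 133, 56, 138, 417]
t=3: [213, 436, 121, 256, 117, 270, 428]
t=4: [433, 435, 252, 117, 220, 126, 438]
t=5: [437, 434, 150, 247, 431, 288, 462]
t=6: [437, 438, 324, 119, 413, 131, 437]
t=7: [433, 431, 127, 249, 429, 298, 462]
t=8: [435, 436, 279, 118, 410, 127, 437]
t=9: [435, 434, 147, 248, 431, 291, 462]
t=10: [437, 438, 318, 120, 413, 129, 437]
t=11: [433, 432, 130, 251, 429, 294, 462]
t=12: [436, 436, 286, 123, 411, 129, 437]
t=13: [435, 434, 145, 258, 432, 295, 462]
t=14: [437, 439, 315, 134, 413, 129, 437]
t=15: [433, 433, 134, 278, 432, 297, 462]
t=16: [436, 437, 293, 123, 410, 128, 437]
t=17: [435, 433, 142, 257, 432, 294, 462]
t=18: [436, 439, 310, 134, 412, 129, 437]
t=19: [434, 434, 136, 278, 432, 297, 462]
t=20: [436, 437, 297, 123, 410, 128, 437]
t=21: [435, 433, 141, 257, 432, 294, 462]
t=22: [436, 439, 307, 134, 412, 129, 437]
t=23: [434, 434, 137, 278, 432, 297, 462]
t=24: [436, 437, 299, 124, 411, 128, 437]
t=25: [435, 433, 139, 259, 431, 294, 462]
t=26: [436, 438, 304, 133, 413, 129, 437]
t=27: [434, 434, 138, 277, 432, 297, 462]
t=28: [436, 437, 301, 125, 411, 128, 437]
t=29: [434, 433, 139, 261, 431, 294, 462]
t=30: [436, 438, 303, 132, 412, 129, 437]
t=31: [435, 434, 139, 275, 432, 296, 462]
t=32: [436, 437, 303, 125, 411, 128, 437]
t=33: [434, 433, 138, 261, 431, 294, 462]
t=34: [436, 438, 302, 132, 412, 129, 437]
t=35: [435, 434, 139, 275, 432, 296, 462]

Answer: [436, 437, 303, 125, 411, 128, 437]
Key observation: The state at step 31, [435, 434, 139, 275, 432, 296, 462], reappears at step 35: the system is in a cycle of period 4 from step 31 on.  Therefore the state at step 3124 equals the state at step 31 + ((3124 - 31) mod 4) = 32, which is [436, 437, 303, 125, 411, 128, 437].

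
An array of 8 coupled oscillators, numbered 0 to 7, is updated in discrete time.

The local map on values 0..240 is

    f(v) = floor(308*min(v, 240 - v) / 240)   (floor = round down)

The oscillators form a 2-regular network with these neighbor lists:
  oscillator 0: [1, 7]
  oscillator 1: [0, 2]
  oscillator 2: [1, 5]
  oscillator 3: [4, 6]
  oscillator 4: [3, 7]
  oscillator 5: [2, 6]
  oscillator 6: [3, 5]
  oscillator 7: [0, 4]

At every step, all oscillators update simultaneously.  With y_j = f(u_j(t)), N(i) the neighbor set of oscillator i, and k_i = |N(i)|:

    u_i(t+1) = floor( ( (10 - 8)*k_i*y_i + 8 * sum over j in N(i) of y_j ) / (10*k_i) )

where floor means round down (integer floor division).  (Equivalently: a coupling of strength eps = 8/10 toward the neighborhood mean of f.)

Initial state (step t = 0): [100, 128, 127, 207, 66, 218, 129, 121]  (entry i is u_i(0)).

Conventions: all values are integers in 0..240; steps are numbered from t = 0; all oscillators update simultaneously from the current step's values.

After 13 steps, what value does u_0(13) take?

Answer: u_0(13) = 150

Derivation:
t=0: [100, 128, 127, 207, 66, 218, 129, 121]
t=1: [143, 137, 97, 98, 94, 120, 56, 115]
t=2: [136, 125, 139, 101, 132, 108, 125, 127]
t=3: [143, 134, 139, 139, 137, 138, 136, 137]
t=4: [132, 128, 132, 131, 130, 130, 130, 128]
t=5: [142, 139, 141, 140, 141, 139, 140, 140]
t=6: [127, 126, 128, 127, 127, 127, 128, 126]
t=7: [145, 144, 145, 144, 145, 143, 144, 145]
t=8: [121, 121, 123, 122, 121, 122, 123, 121]
t=9: [152, 151, 151, 151, 151, 150, 150, 152]
t=10: [112, 113, 114, 114, 113, 114, 114, 112]
t=11: [143, 144, 145, 145, 144, 146, 146, 143]
t=12: [123, 122, 121, 121, 122, 120, 120, 123]
t=13: [150, 151, 152, 152, 151, 153, 153, 150]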